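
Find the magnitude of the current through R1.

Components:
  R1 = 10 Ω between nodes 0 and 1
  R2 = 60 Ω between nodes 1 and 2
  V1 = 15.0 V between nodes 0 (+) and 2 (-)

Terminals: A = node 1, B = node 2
Nodal analysis, taking node 2 as the 0 V reference.
Source V1 fixes V_0 = 15 V.
KCL at each unknown node (sum of currents leaving = 0; resistances in Ω):
  Node 1: (V_1 - 15)/10 + (V_1 - 0)/60 = 0
Collecting terms: 0.1167 × V_1 = 1.5  =>  V_1 = 12.86 V
I_R1 = (V_0 - V_1)/R1 = (15 - 12.86)/10 = 0.2143 A
|I_R1| = 0.2143 A

Final answer: |I_R1| = 0.2143 A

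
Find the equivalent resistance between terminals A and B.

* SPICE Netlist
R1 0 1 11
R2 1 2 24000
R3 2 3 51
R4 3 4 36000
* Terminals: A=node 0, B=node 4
Reduce the network between node 0 (A) and node 4 (B) by series/parallel combination:
  Rs1 = R1 + R2 (series, joined only at node 1) = 11 + 24000 = 24010 Ω
  Rs2 = R3 + Rs1 (series, joined only at node 2) = 51 + 24010 = 24060 Ω
  Rs3 = R4 + Rs2 (series, joined only at node 3) = 36000 + 24060 = 60060 Ω
R_eq = 60.06 kΩ

Final answer: 60.06 kΩ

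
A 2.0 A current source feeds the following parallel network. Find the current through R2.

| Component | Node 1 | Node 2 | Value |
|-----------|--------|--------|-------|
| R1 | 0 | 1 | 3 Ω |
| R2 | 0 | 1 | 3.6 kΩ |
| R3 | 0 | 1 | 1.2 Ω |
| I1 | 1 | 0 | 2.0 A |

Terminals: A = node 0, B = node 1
All resistors sit directly between nodes 0 and 1, so they are in parallel and share one voltage V; the full source current 2 A splits among them.
1/R_par = 1/3 + 1/3600 + 1/1.2 = 1.167 S  =>  R_par = 0.8569 Ω
V = I × R_par = 2 × 0.8569 = 1.714 V
I_R2 = V/R2 = 1.714/3600 = 0.0004761 A

Final answer: 0.0004761 A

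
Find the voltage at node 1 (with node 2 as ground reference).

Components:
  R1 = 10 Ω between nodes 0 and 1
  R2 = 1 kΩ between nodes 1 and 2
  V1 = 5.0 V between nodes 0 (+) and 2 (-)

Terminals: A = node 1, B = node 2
Nodal analysis, taking node 2 as the 0 V reference.
Source V1 fixes V_0 = 5 V.
KCL at each unknown node (sum of currents leaving = 0; resistances in Ω):
  Node 1: (V_1 - 5)/10 + (V_1 - 0)/1000 = 0
Collecting terms: 0.101 × V_1 = 0.5  =>  V_1 = 4.95 V
The requested potential is V_1 = 4.95 V.

Final answer: V_1 = 4.95 V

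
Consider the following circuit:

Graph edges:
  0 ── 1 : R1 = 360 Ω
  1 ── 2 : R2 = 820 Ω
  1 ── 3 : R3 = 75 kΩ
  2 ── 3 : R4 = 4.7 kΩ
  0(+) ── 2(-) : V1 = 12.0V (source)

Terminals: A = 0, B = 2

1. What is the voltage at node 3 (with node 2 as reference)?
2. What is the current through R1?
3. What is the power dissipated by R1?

Nodal analysis, taking node 2 as the 0 V reference.
Source V1 fixes V_0 = 12 V.
KCL at each unknown node (sum of currents leaving = 0; resistances in Ω):
  Node 1: (V_1 - 12)/360 + (V_1 - 0)/820 + (V_1 - V_3)/75000 = 0
  Node 3: (V_3 - V_1)/75000 + (V_3 - 0)/4700 = 0
Collecting terms (coefficients in siemens):
  0.004011·V_1 - 0.00001333·V_3 = 0.03333
  0.0002261·V_3 - 0.00001333·V_1 = 0
Determinant D = (0.004011)(0.0002261) - (-0.00001333)(-0.00001333) = 0.0000009066
V_1 = [(0.03333)(0.0002261) - (-0.00001333)(0)]/D = 8.313 V
V_3 = [(0.004011)(0) - (0.03333)(-0.00001333)]/D = 0.4902 V
Part 1:
  Read off the nodal solution: V_3 = 0.4902 V
Part 2:
  I_R1 = (V_0 - V_1)/R1 = (12 - 8.313)/360 = 0.01024 A
  Magnitude: I_R1 = 0.01024 A
Part 3:
  I_R1 = (V_0 - V_1)/R1 = (12 - 8.313)/360 = 0.01024 A
  P_R1 = I_R1² × R1 = (0.01024)² × 360 = 0.03776 W

Final answers:
1. V_3 = 0.4902 V
2. I_R1 = 0.01024 A
3. P_R1 = 0.03776 W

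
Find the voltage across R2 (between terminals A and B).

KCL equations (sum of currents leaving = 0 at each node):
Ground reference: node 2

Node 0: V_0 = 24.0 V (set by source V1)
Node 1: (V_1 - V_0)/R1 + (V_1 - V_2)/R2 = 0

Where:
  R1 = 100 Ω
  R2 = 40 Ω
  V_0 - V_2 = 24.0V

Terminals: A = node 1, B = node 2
R1 and R2 are in series across V1 (node 0 → node 1 → node 2), and the output A–B is taken across R2, so this is a voltage divider.
Series current: I = V1/(R1 + R2) = 24/(100 + 40) = 24/140 = 0.1714 A
V_R2 = I × R2 = V1 × R2/(R1 + R2) = 24 × 40/140 = 6.857 V

Final answer: 6.857 V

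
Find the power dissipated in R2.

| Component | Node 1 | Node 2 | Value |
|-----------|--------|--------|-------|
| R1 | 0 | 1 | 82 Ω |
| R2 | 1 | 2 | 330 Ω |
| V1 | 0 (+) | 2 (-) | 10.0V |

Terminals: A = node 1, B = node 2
Nodal analysis, taking node 2 as the 0 V reference.
Source V1 fixes V_0 = 10 V.
KCL at each unknown node (sum of currents leaving = 0; resistances in Ω):
  Node 1: (V_1 - 10)/82 + (V_1 - 0)/330 = 0
Collecting terms: 0.01523 × V_1 = 0.122  =>  V_1 = 8.01 V
I_R2 = (V_1 - V_2)/R2 = (8.01 - 0)/330 = 0.02427 A
P_R2 = I_R2² × R2 = (0.02427)² × 330 = 0.1944 W

Final answer: 0.1944 W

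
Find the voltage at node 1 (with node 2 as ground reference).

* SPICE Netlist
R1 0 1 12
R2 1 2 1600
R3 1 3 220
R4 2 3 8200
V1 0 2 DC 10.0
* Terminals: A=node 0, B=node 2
Nodal analysis, taking node 2 as the 0 V reference.
Source V1 fixes V_0 = 10 V.
KCL at each unknown node (sum of currents leaving = 0; resistances in Ω):
  Node 1: (V_1 - 10)/12 + (V_1 - 0)/1600 + (V_1 - V_3)/220 = 0
  Node 3: (V_3 - V_1)/220 + (V_3 - 0)/8200 = 0
Collecting terms (coefficients in siemens):
  0.0885·V_1 - 0.004545·V_3 = 0.8333
  0.004667·V_3 - 0.004545·V_1 = 0
Determinant D = (0.0885)(0.004667) - (-0.004545)(-0.004545) = 0.0003924
V_1 = [(0.8333)(0.004667) - (-0.004545)(0)]/D = 9.912 V
V_3 = [(0.0885)(0) - (0.8333)(-0.004545)]/D = 9.653 V
The requested potential is V_1 = 9.912 V.

Final answer: V_1 = 9.912 V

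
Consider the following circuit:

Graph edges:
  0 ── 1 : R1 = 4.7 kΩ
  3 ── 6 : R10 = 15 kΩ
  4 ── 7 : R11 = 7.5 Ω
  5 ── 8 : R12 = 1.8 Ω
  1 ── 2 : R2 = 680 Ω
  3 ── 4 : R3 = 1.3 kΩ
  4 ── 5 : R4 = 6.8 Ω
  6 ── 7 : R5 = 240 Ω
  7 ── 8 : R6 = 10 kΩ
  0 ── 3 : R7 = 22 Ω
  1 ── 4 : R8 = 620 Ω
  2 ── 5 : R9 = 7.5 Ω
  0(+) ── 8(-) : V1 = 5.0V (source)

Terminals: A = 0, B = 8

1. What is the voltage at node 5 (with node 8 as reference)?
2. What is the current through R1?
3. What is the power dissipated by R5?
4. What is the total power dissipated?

Nodal analysis, taking node 8 as the 0 V reference.
Source V1 fixes V_0 = 5 V.
KCL at each unknown node (sum of currents leaving = 0; resistances in Ω):
  Node 1: (V_1 - 5)/4700 + (V_1 - V_2)/680 + (V_1 - V_4)/620 = 0
  Node 2: (V_2 - V_1)/680 + (V_2 - V_5)/7.5 = 0
  Node 3: (V_3 - V_4)/1300 + (V_3 - 5)/22 + (V_3 - V_6)/15000 = 0
  Node 4: (V_4 - V_3)/1300 + (V_4 - V_5)/6.8 + (V_4 - V_1)/620 + (V_4 - V_7)/7.5 = 0
  Node 5: (V_5 - V_4)/6.8 + (V_5 - V_2)/7.5 + (V_5 - 0)/1.8 = 0
  Node 6: (V_6 - V_7)/240 + (V_6 - V_3)/15000 = 0
  Node 7: (V_7 - V_6)/240 + (V_7 - 0)/10000 + (V_7 - V_4)/7.5 = 0
Collecting terms (coefficients in siemens):
  0.003296·V_1 - 0.001471·V_2 - 0.001613·V_4 = 0.001064
  0.1348·V_2 - 0.001471·V_1 - 0.1333·V_5 = 0
  0.04629·V_3 - 0.0007692·V_4 - 0.00006667·V_6 = 0.2273
  0.2828·V_4 - 0.001613·V_1 - 0.0007692·V_3 - 0.1471·V_5 - 0.1333·V_7 = 0
  0.8359·V_5 - 0.1333·V_2 - 0.1471·V_4 = 0
  0.004233·V_6 - 0.00006667·V_3 - 0.004167·V_7 = 0
  0.1376·V_7 - 0.1333·V_4 - 0.004167·V_6 = 0
Solving these 7 simultaneous equations (Gaussian elimination) gives:
  V_1 = 0.3481 V, V_2 = 0.01279 V, V_3 = 4.911 V, V_4 = 0.04009 V
  V_5 = 0.009093 V, V_6 = 0.1191 V, V_7 = 0.04245 V
Part 1:
  Read off the nodal solution: V_5 = 0.009093 V
Part 2:
  I_R1 = (V_0 - V_1)/R1 = (5 - 0.3481)/4700 = 0.0009898 A
  Magnitude: I_R1 = 0.0009898 A
Part 3:
  I_R5 = (V_6 - V_7)/R5 = (0.1191 - 0.04245)/240 = 0.0003194 A
  P_R5 = I_R5² × R5 = (0.0003194)² × 240 = 0.00002449 W
Part 4:
  Power in each resistor, P = (ΔV)²/R:
    P_R1 = (5 - 0.3481)²/4700 = 0.004604 W
    P_R2 = (0.3481 - 0.01279)²/680 = 0.0001653 W
    P_R3 = (4.911 - 0.04009)²/1300 = 0.01825 W
    P_R4 = (0.04009 - 0.009093)²/6.8 = 0.0001413 W
    P_R5 = (0.1191 - 0.04245)²/240 = 0.00002449 W
    P_R6 = (0.04245 - 0)²/10000 = 0.0000001802 W
    P_R7 = (5 - 4.911)²/22 = 0.0003637 W
    P_R8 = (0.3481 - 0.04009)²/620 = 0.000153 W
    P_R9 = (0.01279 - 0.009093)²/7.5 = 0.000001823 W
    P_R10 = (4.911 - 0.1191)²/15000 = 0.001531 W
    P_R11 = (0.04009 - 0.04245)²/7.5 = 0.0000007451 W
    P_R12 = (0.009093 - 0)²/1.8 = 0.00004593 W
  P_total = P_R1 + P_R2 + P_R3 + P_R4 + P_R5 + P_R6 + P_R7 + P_R8 + P_R9 + P_R10 + P_R11 + P_R12 = 0.02528 W

Final answers:
1. V_5 = 0.009093 V
2. I_R1 = 0.0009898 A
3. P_R5 = 2.449e-05 W
4. P_total = 0.02528 W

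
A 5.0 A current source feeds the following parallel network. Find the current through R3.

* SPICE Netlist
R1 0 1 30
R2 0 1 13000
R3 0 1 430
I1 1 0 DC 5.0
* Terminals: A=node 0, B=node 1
All resistors sit directly between nodes 0 and 1, so they are in parallel and share one voltage V; the full source current 5 A splits among them.
1/R_par = 1/30 + 1/13000 + 1/430 = 0.03574 S  =>  R_par = 27.98 Ω
V = I × R_par = 5 × 27.98 = 139.9 V
I_R3 = V/R3 = 139.9/430 = 0.3254 A

Final answer: 0.3254 A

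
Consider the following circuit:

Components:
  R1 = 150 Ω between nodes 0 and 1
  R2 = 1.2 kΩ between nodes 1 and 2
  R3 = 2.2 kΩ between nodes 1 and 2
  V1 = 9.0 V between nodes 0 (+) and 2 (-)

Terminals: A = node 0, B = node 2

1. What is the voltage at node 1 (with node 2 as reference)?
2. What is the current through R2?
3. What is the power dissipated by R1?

Nodal analysis, taking node 2 as the 0 V reference.
Source V1 fixes V_0 = 9 V.
KCL at each unknown node (sum of currents leaving = 0; resistances in Ω):
  Node 1: (V_1 - 9)/150 + (V_1 - 0)/1200 + (V_1 - 0)/2200 = 0
Collecting terms: 0.007955 × V_1 = 0.06  =>  V_1 = 7.543 V
Part 1:
  Read off the nodal solution: V_1 = 7.543 V
Part 2:
  I_R2 = (V_1 - V_2)/R2 = (7.543 - 0)/1200 = 0.006286 A
  Magnitude: I_R2 = 0.006286 A
Part 3:
  I_R1 = (V_0 - V_1)/R1 = (9 - 7.543)/150 = 0.009714 A
  P_R1 = I_R1² × R1 = (0.009714)² × 150 = 0.01416 W

Final answers:
1. V_1 = 7.543 V
2. I_R2 = 0.006286 A
3. P_R1 = 0.01416 W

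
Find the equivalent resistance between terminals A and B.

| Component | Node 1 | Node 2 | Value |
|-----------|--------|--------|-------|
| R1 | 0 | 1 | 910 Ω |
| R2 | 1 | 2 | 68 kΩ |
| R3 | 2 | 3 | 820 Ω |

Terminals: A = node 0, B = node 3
Reduce the network between node 0 (A) and node 3 (B) by series/parallel combination:
  Rs1 = R1 + R2 (series, joined only at node 1) = 910 + 68000 = 68910 Ω
  Rs2 = R3 + Rs1 (series, joined only at node 2) = 820 + 68910 = 69730 Ω
R_eq = 69.73 kΩ

Final answer: 69.73 kΩ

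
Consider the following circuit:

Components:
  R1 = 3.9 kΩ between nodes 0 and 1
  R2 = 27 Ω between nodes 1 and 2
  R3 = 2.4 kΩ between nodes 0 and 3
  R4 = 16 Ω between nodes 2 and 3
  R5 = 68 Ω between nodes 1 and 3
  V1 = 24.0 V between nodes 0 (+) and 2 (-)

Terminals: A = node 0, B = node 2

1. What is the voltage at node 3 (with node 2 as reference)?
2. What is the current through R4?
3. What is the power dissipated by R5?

Nodal analysis, taking node 2 as the 0 V reference.
Source V1 fixes V_0 = 24 V.
KCL at each unknown node (sum of currents leaving = 0; resistances in Ω):
  Node 1: (V_1 - 24)/3900 + (V_1 - 0)/27 + (V_1 - V_3)/68 = 0
  Node 3: (V_3 - 24)/2400 + (V_3 - 0)/16 + (V_3 - V_1)/68 = 0
Collecting terms (coefficients in siemens):
  0.052·V_1 - 0.01471·V_3 = 0.006154
  0.07762·V_3 - 0.01471·V_1 = 0.01
Determinant D = (0.052)(0.07762) - (-0.01471)(-0.01471) = 0.00382
V_1 = [(0.006154)(0.07762) - (-0.01471)(0.01)]/D = 0.1635 V
V_3 = [(0.052)(0.01) - (0.006154)(-0.01471)]/D = 0.1598 V
Part 1:
  Read off the nodal solution: V_3 = 0.1598 V
Part 2:
  I_R4 = (V_2 - V_3)/R4 = (0 - 0.1598)/16 = -0.009988 A
  Magnitude: I_R4 = 0.009988 A
Part 3:
  I_R5 = (V_1 - V_3)/R5 = (0.1635 - 0.1598)/68 = 0.00005484 A
  P_R5 = I_R5² × R5 = (0.00005484)² × 68 = 0.0000002045 W

Final answers:
1. V_3 = 0.1598 V
2. I_R4 = 0.009988 A
3. P_R5 = 2.045e-07 W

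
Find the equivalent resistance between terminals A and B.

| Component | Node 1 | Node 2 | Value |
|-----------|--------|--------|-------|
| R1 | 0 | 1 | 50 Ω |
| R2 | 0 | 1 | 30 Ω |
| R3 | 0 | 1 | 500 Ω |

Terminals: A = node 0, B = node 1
Reduce the network between node 0 (A) and node 1 (B) by series/parallel combination:
  Rp1 = R1 ‖ R2 ‖ R3 (parallel, all between nodes 0 and 1) = 1/(1/50 + 1/30 + 1/500) = 18.07 Ω
R_eq = 18.07 Ω

Final answer: 18.07 Ω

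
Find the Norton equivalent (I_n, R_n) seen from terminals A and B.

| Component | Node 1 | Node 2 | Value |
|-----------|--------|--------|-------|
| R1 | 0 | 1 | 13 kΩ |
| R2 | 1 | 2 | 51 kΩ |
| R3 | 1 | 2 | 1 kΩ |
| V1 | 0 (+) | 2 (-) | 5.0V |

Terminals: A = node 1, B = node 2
Find the Thévenin equivalent first; then I_n = V_th/R_th and R_n = R_th.
Step 1 — V_th is the open-circuit voltage V_A - V_B (nothing connected across the terminals).
Nodal analysis, taking node 2 as the 0 V reference.
Source V1 fixes V_0 = 5 V.
KCL at each unknown node (sum of currents leaving = 0; resistances in Ω):
  Node 1: (V_1 - 5)/13000 + (V_1 - 0)/51000 + (V_1 - 0)/1000 = 0
Collecting terms: 0.001097 × V_1 = 0.0003846  =>  V_1 = 0.3508 V
V_th = V_1 - V_2 = 0.3508 - 0 = 0.3508 V
Step 2 — R_th: zero the source — replace V1 by a short circuit (node 2 merges into node 0) — and find the resistance seen between A (node 1) and B (node 0).
Reduce the network between node 1 (A) and node 0 (B) by series/parallel combination:
  Rp1 = R1 ‖ R2 ‖ R3 (parallel, all between nodes 0 and 1) = 1/(1/13000 + 1/51000 + 1/1000) = 912 Ω
R_th = 912 Ω
I_n = V_th/R_th = 0.3508/912 = 0.0003846 A, and R_n = R_th = 912 Ω

Final answer: I_n = 0.0003846 A, R_n = 912 Ω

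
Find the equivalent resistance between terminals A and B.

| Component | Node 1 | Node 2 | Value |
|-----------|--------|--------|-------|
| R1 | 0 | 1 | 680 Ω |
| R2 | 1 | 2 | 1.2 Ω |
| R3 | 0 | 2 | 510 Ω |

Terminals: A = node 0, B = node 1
Reduce the network between node 0 (A) and node 1 (B) by series/parallel combination:
  Rs1 = R3 + R2 (series, joined only at node 2) = 510 + 1.2 = 511.2 Ω
  Rp1 = R1 ‖ Rs1 (parallel, both between nodes 0 and 1) = 1/(1/680 + 1/511.2) = 291.8 Ω
R_eq = 291.8 Ω

Final answer: 291.8 Ω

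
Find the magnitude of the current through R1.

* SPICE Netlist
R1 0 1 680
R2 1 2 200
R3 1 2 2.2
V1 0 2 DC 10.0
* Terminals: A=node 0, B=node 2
Nodal analysis, taking node 2 as the 0 V reference.
Source V1 fixes V_0 = 10 V.
KCL at each unknown node (sum of currents leaving = 0; resistances in Ω):
  Node 1: (V_1 - 10)/680 + (V_1 - 0)/200 + (V_1 - 0)/2.2 = 0
Collecting terms: 0.461 × V_1 = 0.01471  =>  V_1 = 0.0319 V
I_R1 = (V_0 - V_1)/R1 = (10 - 0.0319)/680 = 0.01466 A
|I_R1| = 0.01466 A

Final answer: |I_R1| = 0.01466 A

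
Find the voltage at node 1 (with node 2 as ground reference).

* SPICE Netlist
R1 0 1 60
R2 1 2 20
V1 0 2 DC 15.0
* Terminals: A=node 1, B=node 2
Nodal analysis, taking node 2 as the 0 V reference.
Source V1 fixes V_0 = 15 V.
KCL at each unknown node (sum of currents leaving = 0; resistances in Ω):
  Node 1: (V_1 - 15)/60 + (V_1 - 0)/20 = 0
Collecting terms: 0.06667 × V_1 = 0.25  =>  V_1 = 3.75 V
The requested potential is V_1 = 3.75 V.

Final answer: V_1 = 3.75 V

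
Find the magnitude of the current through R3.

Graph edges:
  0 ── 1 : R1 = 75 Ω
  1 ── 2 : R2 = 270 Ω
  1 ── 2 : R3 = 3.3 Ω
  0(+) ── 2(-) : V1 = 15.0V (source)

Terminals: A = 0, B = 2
Nodal analysis, taking node 2 as the 0 V reference.
Source V1 fixes V_0 = 15 V.
KCL at each unknown node (sum of currents leaving = 0; resistances in Ω):
  Node 1: (V_1 - 15)/75 + (V_1 - 0)/270 + (V_1 - 0)/3.3 = 0
Collecting terms: 0.3201 × V_1 = 0.2  =>  V_1 = 0.6249 V
I_R3 = (V_1 - V_2)/R3 = (0.6249 - 0)/3.3 = 0.1894 A
|I_R3| = 0.1894 A

Final answer: |I_R3| = 0.1894 A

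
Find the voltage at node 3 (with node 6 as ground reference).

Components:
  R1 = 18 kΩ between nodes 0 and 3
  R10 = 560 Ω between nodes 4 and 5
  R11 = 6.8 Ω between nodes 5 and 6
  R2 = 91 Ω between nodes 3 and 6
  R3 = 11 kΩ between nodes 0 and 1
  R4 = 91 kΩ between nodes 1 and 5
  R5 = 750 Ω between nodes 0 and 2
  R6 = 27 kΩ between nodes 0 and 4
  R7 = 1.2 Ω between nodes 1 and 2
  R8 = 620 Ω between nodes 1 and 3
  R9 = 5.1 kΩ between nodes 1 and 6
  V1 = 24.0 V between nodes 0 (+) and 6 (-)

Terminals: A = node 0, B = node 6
Nodal analysis, taking node 6 as the 0 V reference.
Source V1 fixes V_0 = 24 V.
KCL at each unknown node (sum of currents leaving = 0; resistances in Ω):
  Node 1: (V_1 - 24)/11000 + (V_1 - V_5)/91000 + (V_1 - V_2)/1.2 + (V_1 - V_3)/620 + (V_1 - 0)/5100 = 0
  Node 2: (V_2 - 24)/750 + (V_2 - V_1)/1.2 = 0
  Node 3: (V_3 - 24)/18000 + (V_3 - 0)/91 + (V_3 - V_1)/620 = 0
  Node 4: (V_4 - 24)/27000 + (V_4 - V_5)/560 = 0
  Node 5: (V_5 - V_1)/91000 + (V_5 - V_4)/560 + (V_5 - 0)/6.8 = 0
Collecting terms (coefficients in siemens):
  0.8352·V_1 - 0.8333·V_2 - 0.001613·V_3 - 0.00001099·V_5 = 0.002182
  0.8347·V_2 - 0.8333·V_1 = 0.032
  0.01266·V_3 - 0.001613·V_1 = 0.001333
  0.001823·V_4 - 0.001786·V_5 = 0.0008889
  0.1489·V_5 - 0.00001099·V_1 - 0.001786·V_4 = 0
Solving these 5 simultaneous equations (Gaussian elimination) gives:
  V_1 = 11.3 V, V_2 = 11.32 V, V_3 = 1.545 V, V_4 = 0.4943 V
  V_5 = 0.006764 V
The requested potential is V_3 = 1.545 V.

Final answer: V_3 = 1.545 V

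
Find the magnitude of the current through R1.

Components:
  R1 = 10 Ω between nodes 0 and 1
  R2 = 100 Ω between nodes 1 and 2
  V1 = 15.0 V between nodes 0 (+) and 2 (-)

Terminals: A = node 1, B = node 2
Nodal analysis, taking node 2 as the 0 V reference.
Source V1 fixes V_0 = 15 V.
KCL at each unknown node (sum of currents leaving = 0; resistances in Ω):
  Node 1: (V_1 - 15)/10 + (V_1 - 0)/100 = 0
Collecting terms: 0.11 × V_1 = 1.5  =>  V_1 = 13.64 V
I_R1 = (V_0 - V_1)/R1 = (15 - 13.64)/10 = 0.1364 A
|I_R1| = 0.1364 A

Final answer: |I_R1| = 0.1364 A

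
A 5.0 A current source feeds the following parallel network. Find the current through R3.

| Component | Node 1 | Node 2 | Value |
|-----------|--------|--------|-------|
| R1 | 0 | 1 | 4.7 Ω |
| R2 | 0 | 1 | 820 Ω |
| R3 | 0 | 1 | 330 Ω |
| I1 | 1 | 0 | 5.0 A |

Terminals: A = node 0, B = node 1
All resistors sit directly between nodes 0 and 1, so they are in parallel and share one voltage V; the full source current 5 A splits among them.
1/R_par = 1/4.7 + 1/820 + 1/330 = 0.217 S  =>  R_par = 4.608 Ω
V = I × R_par = 5 × 4.608 = 23.04 V
I_R3 = V/R3 = 23.04/330 = 0.06982 A

Final answer: 0.06982 A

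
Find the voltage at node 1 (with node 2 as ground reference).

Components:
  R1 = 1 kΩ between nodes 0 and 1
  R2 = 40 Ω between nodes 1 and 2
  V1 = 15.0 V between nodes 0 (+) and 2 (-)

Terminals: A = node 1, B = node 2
Nodal analysis, taking node 2 as the 0 V reference.
Source V1 fixes V_0 = 15 V.
KCL at each unknown node (sum of currents leaving = 0; resistances in Ω):
  Node 1: (V_1 - 15)/1000 + (V_1 - 0)/40 = 0
Collecting terms: 0.026 × V_1 = 0.015  =>  V_1 = 0.5769 V
The requested potential is V_1 = 0.5769 V.

Final answer: V_1 = 0.5769 V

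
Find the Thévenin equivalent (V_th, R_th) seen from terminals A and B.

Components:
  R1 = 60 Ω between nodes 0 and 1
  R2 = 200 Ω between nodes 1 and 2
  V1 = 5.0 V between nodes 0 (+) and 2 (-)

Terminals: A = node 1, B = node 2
Step 1 — V_th is the open-circuit voltage V_A - V_B (nothing connected across the terminals).
Nodal analysis, taking node 2 as the 0 V reference.
Source V1 fixes V_0 = 5 V.
KCL at each unknown node (sum of currents leaving = 0; resistances in Ω):
  Node 1: (V_1 - 5)/60 + (V_1 - 0)/200 = 0
Collecting terms: 0.02167 × V_1 = 0.08333  =>  V_1 = 3.846 V
V_th = V_1 - V_2 = 3.846 - 0 = 3.846 V
Step 2 — R_th: zero the source — replace V1 by a short circuit (node 2 merges into node 0) — and find the resistance seen between A (node 1) and B (node 0).
Reduce the network between node 1 (A) and node 0 (B) by series/parallel combination:
  Rp1 = R1 ‖ R2 (parallel, both between nodes 0 and 1) = 1/(1/60 + 1/200) = 46.15 Ω
R_th = 46.15 Ω

Final answer: V_th = 3.846 V, R_th = 46.15 Ω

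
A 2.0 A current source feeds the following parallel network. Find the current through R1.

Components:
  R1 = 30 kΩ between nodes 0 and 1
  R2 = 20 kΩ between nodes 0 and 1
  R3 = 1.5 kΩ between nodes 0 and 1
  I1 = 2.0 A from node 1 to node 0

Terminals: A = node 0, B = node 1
All resistors sit directly between nodes 0 and 1, so they are in parallel and share one voltage V; the full source current 2 A splits among them.
1/R_par = 1/30000 + 1/20000 + 1/1500 = 0.00075 S  =>  R_par = 1333 Ω
V = I × R_par = 2 × 1333 = 2667 V
I_R1 = V/R1 = 2667/30000 = 0.08889 A

Final answer: 0.08889 A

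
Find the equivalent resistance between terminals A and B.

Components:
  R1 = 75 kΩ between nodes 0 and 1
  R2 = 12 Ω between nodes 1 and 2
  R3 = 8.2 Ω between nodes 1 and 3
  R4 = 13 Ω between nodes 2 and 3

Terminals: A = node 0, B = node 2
Reduce the network between node 0 (A) and node 2 (B) by series/parallel combination:
  Rs1 = R3 + R4 (series, joined only at node 3) = 8.2 + 13 = 21.2 Ω
  Rp1 = R2 ‖ Rs1 (parallel, both between nodes 1 and 2) = 1/(1/12 + 1/21.2) = 7.663 Ω
  Rs2 = R1 + Rp1 (series, joined only at node 1) = 75000 + 7.663 = 75010 Ω
R_eq = 75.01 kΩ

Final answer: 75.01 kΩ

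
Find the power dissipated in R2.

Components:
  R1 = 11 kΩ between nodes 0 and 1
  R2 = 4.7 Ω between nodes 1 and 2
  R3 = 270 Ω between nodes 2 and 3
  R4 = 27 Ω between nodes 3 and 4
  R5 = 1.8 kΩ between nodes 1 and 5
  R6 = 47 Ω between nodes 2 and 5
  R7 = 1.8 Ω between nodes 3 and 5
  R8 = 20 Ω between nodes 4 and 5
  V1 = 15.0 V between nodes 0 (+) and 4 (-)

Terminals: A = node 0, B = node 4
Nodal analysis, taking node 4 as the 0 V reference.
Source V1 fixes V_0 = 15 V.
KCL at each unknown node (sum of currents leaving = 0; resistances in Ω):
  Node 1: (V_1 - 15)/11000 + (V_1 - V_2)/4.7 + (V_1 - V_5)/1800 = 0
  Node 2: (V_2 - V_1)/4.7 + (V_2 - V_3)/270 + (V_2 - V_5)/47 = 0
  Node 3: (V_3 - V_2)/270 + (V_3 - 0)/27 + (V_3 - V_5)/1.8 = 0
  Node 5: (V_5 - V_1)/1800 + (V_5 - V_2)/47 + (V_5 - V_3)/1.8 + (V_5 - 0)/20 = 0
Collecting terms (coefficients in siemens):
  0.2134·V_1 - 0.2128·V_2 - 0.0005556·V_5 = 0.001364
  0.2377·V_2 - 0.2128·V_1 - 0.003704·V_3 - 0.02128·V_5 = 0
  0.5963·V_3 - 0.003704·V_2 - 0.5556·V_5 = 0
  0.6274·V_5 - 0.0005556·V_1 - 0.02128·V_2 - 0.5556·V_3 = 0
Solving these 4 simultaneous equations (Gaussian elimination) gives:
  V_1 = 0.07499 V, V_2 = 0.06877 V, V_3 = 0.01521 V, V_5 = 0.01587 V
I_R2 = (V_1 - V_2)/R2 = (0.07499 - 0.06877)/4.7 = 0.001324 A
P_R2 = I_R2² × R2 = (0.001324)² × 4.7 = 0.000008239 W

Final answer: 8.239e-06 W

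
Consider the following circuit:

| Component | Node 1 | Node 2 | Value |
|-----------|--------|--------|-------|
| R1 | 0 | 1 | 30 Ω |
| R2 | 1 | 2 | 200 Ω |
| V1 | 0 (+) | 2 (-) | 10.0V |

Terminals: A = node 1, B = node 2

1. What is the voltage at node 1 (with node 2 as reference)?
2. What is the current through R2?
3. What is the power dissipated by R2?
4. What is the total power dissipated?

Nodal analysis, taking node 2 as the 0 V reference.
Source V1 fixes V_0 = 10 V.
KCL at each unknown node (sum of currents leaving = 0; resistances in Ω):
  Node 1: (V_1 - 10)/30 + (V_1 - 0)/200 = 0
Collecting terms: 0.03833 × V_1 = 0.3333  =>  V_1 = 8.696 V
Part 1:
  Read off the nodal solution: V_1 = 8.696 V
Part 2:
  I_R2 = (V_1 - V_2)/R2 = (8.696 - 0)/200 = 0.04348 A
  Magnitude: I_R2 = 0.04348 A
Part 3:
  I_R2 = (V_1 - V_2)/R2 = (8.696 - 0)/200 = 0.04348 A
  P_R2 = I_R2² × R2 = (0.04348)² × 200 = 0.3781 W
Part 4:
  Power in each resistor, P = (ΔV)²/R:
    P_R1 = (10 - 8.696)²/30 = 0.05671 W
    P_R2 = (8.696 - 0)²/200 = 0.3781 W
  P_total = P_R1 + P_R2 = 0.4348 W

Final answers:
1. V_1 = 8.696 V
2. I_R2 = 0.04348 A
3. P_R2 = 0.3781 W
4. P_total = 0.4348 W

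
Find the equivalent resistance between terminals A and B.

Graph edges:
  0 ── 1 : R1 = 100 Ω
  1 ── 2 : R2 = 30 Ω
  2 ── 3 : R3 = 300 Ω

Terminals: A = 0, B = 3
Reduce the network between node 0 (A) and node 3 (B) by series/parallel combination:
  Rs1 = R1 + R2 (series, joined only at node 1) = 100 + 30 = 130 Ω
  Rs2 = R3 + Rs1 (series, joined only at node 2) = 300 + 130 = 430 Ω
R_eq = 430 Ω

Final answer: 430 Ω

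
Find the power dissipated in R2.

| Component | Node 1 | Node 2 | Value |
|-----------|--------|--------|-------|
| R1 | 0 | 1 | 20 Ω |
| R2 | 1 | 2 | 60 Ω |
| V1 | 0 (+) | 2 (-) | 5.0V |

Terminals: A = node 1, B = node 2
Nodal analysis, taking node 2 as the 0 V reference.
Source V1 fixes V_0 = 5 V.
KCL at each unknown node (sum of currents leaving = 0; resistances in Ω):
  Node 1: (V_1 - 5)/20 + (V_1 - 0)/60 = 0
Collecting terms: 0.06667 × V_1 = 0.25  =>  V_1 = 3.75 V
I_R2 = (V_1 - V_2)/R2 = (3.75 - 0)/60 = 0.0625 A
P_R2 = I_R2² × R2 = (0.0625)² × 60 = 0.2344 W

Final answer: 0.2344 W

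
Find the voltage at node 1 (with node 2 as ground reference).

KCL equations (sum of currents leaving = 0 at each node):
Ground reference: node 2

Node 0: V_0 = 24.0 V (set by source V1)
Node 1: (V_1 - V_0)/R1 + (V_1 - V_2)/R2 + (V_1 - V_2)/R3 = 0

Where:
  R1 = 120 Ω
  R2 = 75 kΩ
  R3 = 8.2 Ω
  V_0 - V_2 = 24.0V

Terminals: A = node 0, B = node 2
Nodal analysis, taking node 2 as the 0 V reference.
Source V1 fixes V_0 = 24 V.
KCL at each unknown node (sum of currents leaving = 0; resistances in Ω):
  Node 1: (V_1 - 24)/120 + (V_1 - 0)/75000 + (V_1 - 0)/8.2 = 0
Collecting terms: 0.1303 × V_1 = 0.2  =>  V_1 = 1.535 V
The requested potential is V_1 = 1.535 V.

Final answer: V_1 = 1.535 V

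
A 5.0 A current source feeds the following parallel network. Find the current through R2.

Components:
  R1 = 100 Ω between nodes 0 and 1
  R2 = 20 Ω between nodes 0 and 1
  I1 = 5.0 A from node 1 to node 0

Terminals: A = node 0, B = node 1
All resistors sit directly between nodes 0 and 1, so they are in parallel and share one voltage V; the full source current 5 A splits among them.
1/R_par = 1/100 + 1/20 = 0.06 S  =>  R_par = 16.67 Ω
V = I × R_par = 5 × 16.67 = 83.33 V
I_R2 = V/R2 = 83.33/20 = 4.167 A

Final answer: 4.167 A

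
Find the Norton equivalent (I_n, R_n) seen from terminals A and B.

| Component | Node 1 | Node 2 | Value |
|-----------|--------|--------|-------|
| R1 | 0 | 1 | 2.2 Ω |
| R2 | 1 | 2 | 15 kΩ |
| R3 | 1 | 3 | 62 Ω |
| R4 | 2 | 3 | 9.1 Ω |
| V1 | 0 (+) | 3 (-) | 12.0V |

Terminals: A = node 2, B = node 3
Find the Thévenin equivalent first; then I_n = V_th/R_th and R_n = R_th.
Step 1 — V_th is the open-circuit voltage V_A - V_B (nothing connected across the terminals).
Nodal analysis, taking node 3 as the 0 V reference.
Source V1 fixes V_0 = 12 V.
KCL at each unknown node (sum of currents leaving = 0; resistances in Ω):
  Node 1: (V_1 - 12)/2.2 + (V_1 - V_2)/15000 + (V_1 - 0)/62 = 0
  Node 2: (V_2 - V_1)/15000 + (V_2 - 0)/9.1 = 0
Collecting terms (coefficients in siemens):
  0.4707·V_1 - 0.00006667·V_2 = 5.455
  0.11·V_2 - 0.00006667·V_1 = 0
Determinant D = (0.4707)(0.11) - (-0.00006667)(-0.00006667) = 0.05176
V_1 = [(5.455)(0.11) - (-0.00006667)(0)]/D = 11.59 V
V_2 = [(0.4707)(0) - (5.455)(-0.00006667)]/D = 0.007025 V
V_th = V_2 - V_3 = 0.007025 - 0 = 0.007025 V
Step 2 — R_th: zero the source — replace V1 by a short circuit (node 3 merges into node 0) — and find the resistance seen between A (node 2) and B (node 0).
Reduce the network between node 2 (A) and node 0 (B) by series/parallel combination:
  Rp1 = R1 ‖ R3 (parallel, both between nodes 0 and 1) = 1/(1/2.2 + 1/62) = 2.125 Ω
  Rs1 = R2 + Rp1 (series, joined only at node 1) = 15000 + 2.125 = 15000 Ω
  Rp2 = R4 ‖ Rs1 (parallel, both between nodes 0 and 2) = 1/(1/9.1 + 1/15000) = 9.094 Ω
R_th = 9.094 Ω
I_n = V_th/R_th = 0.007025/9.094 = 0.0007725 A, and R_n = R_th = 9.094 Ω

Final answer: I_n = 0.0007725 A, R_n = 9.094 Ω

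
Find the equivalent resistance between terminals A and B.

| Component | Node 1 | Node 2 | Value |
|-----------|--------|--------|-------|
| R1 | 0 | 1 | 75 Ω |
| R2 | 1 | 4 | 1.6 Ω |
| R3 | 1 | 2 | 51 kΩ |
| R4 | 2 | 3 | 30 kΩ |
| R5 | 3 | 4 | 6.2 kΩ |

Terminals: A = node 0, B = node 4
Reduce the network between node 0 (A) and node 4 (B) by series/parallel combination:
  Rs1 = R3 + R4 (series, joined only at node 2) = 51000 + 30000 = 81000 Ω
  Rs2 = R5 + Rs1 (series, joined only at node 3) = 6200 + 81000 = 87200 Ω
  Rp1 = R2 ‖ Rs2 (parallel, both between nodes 1 and 4) = 1/(1/1.6 + 1/87200) = 1.6 Ω
  Rs3 = R1 + Rp1 (series, joined only at node 1) = 75 + 1.6 = 76.6 Ω
R_eq = 76.6 Ω

Final answer: 76.6 Ω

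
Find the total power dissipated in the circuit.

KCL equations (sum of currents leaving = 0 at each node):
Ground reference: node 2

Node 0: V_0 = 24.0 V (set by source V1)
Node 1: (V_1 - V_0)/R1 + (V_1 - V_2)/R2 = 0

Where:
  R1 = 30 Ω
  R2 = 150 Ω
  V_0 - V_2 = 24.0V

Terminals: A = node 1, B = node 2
Nodal analysis, taking node 2 as the 0 V reference.
Source V1 fixes V_0 = 24 V.
KCL at each unknown node (sum of currents leaving = 0; resistances in Ω):
  Node 1: (V_1 - 24)/30 + (V_1 - 0)/150 = 0
Collecting terms: 0.04 × V_1 = 0.8  =>  V_1 = 20 V
Power in each resistor, P = (ΔV)²/R:
  P_R1 = (24 - 20)²/30 = 0.5333 W
  P_R2 = (20 - 0)²/150 = 2.667 W
P_total = P_R1 + P_R2 = 3.2 W

Final answer: 3.2 W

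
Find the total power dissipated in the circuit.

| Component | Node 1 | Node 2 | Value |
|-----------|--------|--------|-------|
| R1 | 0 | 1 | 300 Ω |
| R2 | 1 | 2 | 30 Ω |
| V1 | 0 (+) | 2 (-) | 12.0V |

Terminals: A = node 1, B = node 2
Nodal analysis, taking node 2 as the 0 V reference.
Source V1 fixes V_0 = 12 V.
KCL at each unknown node (sum of currents leaving = 0; resistances in Ω):
  Node 1: (V_1 - 12)/300 + (V_1 - 0)/30 = 0
Collecting terms: 0.03667 × V_1 = 0.04  =>  V_1 = 1.091 V
Power in each resistor, P = (ΔV)²/R:
  P_R1 = (12 - 1.091)²/300 = 0.3967 W
  P_R2 = (1.091 - 0)²/30 = 0.03967 W
P_total = P_R1 + P_R2 = 0.4364 W

Final answer: 0.4364 W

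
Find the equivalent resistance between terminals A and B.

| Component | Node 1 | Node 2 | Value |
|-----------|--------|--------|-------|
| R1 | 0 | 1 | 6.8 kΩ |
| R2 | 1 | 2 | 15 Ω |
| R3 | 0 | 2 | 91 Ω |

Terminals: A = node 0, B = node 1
Reduce the network between node 0 (A) and node 1 (B) by series/parallel combination:
  Rs1 = R3 + R2 (series, joined only at node 2) = 91 + 15 = 106 Ω
  Rp1 = R1 ‖ Rs1 (parallel, both between nodes 0 and 1) = 1/(1/6800 + 1/106) = 104.4 Ω
R_eq = 104.4 Ω

Final answer: 104.4 Ω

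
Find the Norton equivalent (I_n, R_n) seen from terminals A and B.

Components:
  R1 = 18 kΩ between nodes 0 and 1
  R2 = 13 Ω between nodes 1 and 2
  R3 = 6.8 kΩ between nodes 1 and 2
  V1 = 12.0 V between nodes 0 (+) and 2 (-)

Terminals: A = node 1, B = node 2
Find the Thévenin equivalent first; then I_n = V_th/R_th and R_n = R_th.
Step 1 — V_th is the open-circuit voltage V_A - V_B (nothing connected across the terminals).
Nodal analysis, taking node 2 as the 0 V reference.
Source V1 fixes V_0 = 12 V.
KCL at each unknown node (sum of currents leaving = 0; resistances in Ω):
  Node 1: (V_1 - 12)/18000 + (V_1 - 0)/13 + (V_1 - 0)/6800 = 0
Collecting terms: 0.07713 × V_1 = 0.0006667  =>  V_1 = 0.008644 V
V_th = V_1 - V_2 = 0.008644 - 0 = 0.008644 V
Step 2 — R_th: zero the source — replace V1 by a short circuit (node 2 merges into node 0) — and find the resistance seen between A (node 1) and B (node 0).
Reduce the network between node 1 (A) and node 0 (B) by series/parallel combination:
  Rp1 = R1 ‖ R2 ‖ R3 (parallel, all between nodes 0 and 1) = 1/(1/18000 + 1/13 + 1/6800) = 12.97 Ω
R_th = 12.97 Ω
I_n = V_th/R_th = 0.008644/12.97 = 0.0006667 A, and R_n = R_th = 12.97 Ω

Final answer: I_n = 0.0006667 A, R_n = 12.97 Ω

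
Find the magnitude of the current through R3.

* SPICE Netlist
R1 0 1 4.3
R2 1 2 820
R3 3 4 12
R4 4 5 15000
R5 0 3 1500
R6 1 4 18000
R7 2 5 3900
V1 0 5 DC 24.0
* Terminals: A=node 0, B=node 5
Nodal analysis, taking node 5 as the 0 V reference.
Source V1 fixes V_0 = 24 V.
KCL at each unknown node (sum of currents leaving = 0; resistances in Ω):
  Node 1: (V_1 - 24)/4.3 + (V_1 - V_2)/820 + (V_1 - V_4)/18000 = 0
  Node 2: (V_2 - V_1)/820 + (V_2 - 0)/3900 = 0
  Node 3: (V_3 - V_4)/12 + (V_3 - 24)/1500 = 0
  Node 4: (V_4 - V_3)/12 + (V_4 - 0)/15000 + (V_4 - V_1)/18000 = 0
Collecting terms (coefficients in siemens):
  0.2338·V_1 - 0.00122·V_2 - 0.00005556·V_4 = 5.581
  0.001476·V_2 - 0.00122·V_1 = 0
  0.084·V_3 - 0.08333·V_4 = 0.016
  0.08346·V_4 - 0.00005556·V_1 - 0.08333·V_3 = 0
Solving these 4 simultaneous equations (Gaussian elimination) gives:
  V_1 = 23.98 V, V_2 = 19.81 V, V_3 = 21.97 V, V_4 = 21.96 V
I_R3 = (V_3 - V_4)/R3 = (21.97 - 21.96)/12 = 0.001351 A
|I_R3| = 0.001351 A

Final answer: |I_R3| = 0.001351 A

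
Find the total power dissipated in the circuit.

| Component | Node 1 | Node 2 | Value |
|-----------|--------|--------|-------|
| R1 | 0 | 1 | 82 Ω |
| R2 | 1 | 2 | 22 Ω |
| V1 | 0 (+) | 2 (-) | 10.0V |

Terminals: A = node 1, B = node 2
Nodal analysis, taking node 2 as the 0 V reference.
Source V1 fixes V_0 = 10 V.
KCL at each unknown node (sum of currents leaving = 0; resistances in Ω):
  Node 1: (V_1 - 10)/82 + (V_1 - 0)/22 = 0
Collecting terms: 0.05765 × V_1 = 0.122  =>  V_1 = 2.115 V
Power in each resistor, P = (ΔV)²/R:
  P_R1 = (10 - 2.115)²/82 = 0.7581 W
  P_R2 = (2.115 - 0)²/22 = 0.2034 W
P_total = P_R1 + P_R2 = 0.9615 W

Final answer: 0.9615 W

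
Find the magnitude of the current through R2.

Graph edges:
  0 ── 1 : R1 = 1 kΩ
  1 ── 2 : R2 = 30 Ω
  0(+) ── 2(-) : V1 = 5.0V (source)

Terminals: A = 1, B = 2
Nodal analysis, taking node 2 as the 0 V reference.
Source V1 fixes V_0 = 5 V.
KCL at each unknown node (sum of currents leaving = 0; resistances in Ω):
  Node 1: (V_1 - 5)/1000 + (V_1 - 0)/30 = 0
Collecting terms: 0.03433 × V_1 = 0.005  =>  V_1 = 0.1456 V
I_R2 = (V_1 - V_2)/R2 = (0.1456 - 0)/30 = 0.004854 A
|I_R2| = 0.004854 A

Final answer: |I_R2| = 0.004854 A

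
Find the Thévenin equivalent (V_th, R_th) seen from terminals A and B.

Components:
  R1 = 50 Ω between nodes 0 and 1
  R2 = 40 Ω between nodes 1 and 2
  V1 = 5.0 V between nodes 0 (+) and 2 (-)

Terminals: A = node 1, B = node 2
Step 1 — V_th is the open-circuit voltage V_A - V_B (nothing connected across the terminals).
Nodal analysis, taking node 2 as the 0 V reference.
Source V1 fixes V_0 = 5 V.
KCL at each unknown node (sum of currents leaving = 0; resistances in Ω):
  Node 1: (V_1 - 5)/50 + (V_1 - 0)/40 = 0
Collecting terms: 0.045 × V_1 = 0.1  =>  V_1 = 2.222 V
V_th = V_1 - V_2 = 2.222 - 0 = 2.222 V
Step 2 — R_th: zero the source — replace V1 by a short circuit (node 2 merges into node 0) — and find the resistance seen between A (node 1) and B (node 0).
Reduce the network between node 1 (A) and node 0 (B) by series/parallel combination:
  Rp1 = R1 ‖ R2 (parallel, both between nodes 0 and 1) = 1/(1/50 + 1/40) = 22.22 Ω
R_th = 22.22 Ω

Final answer: V_th = 2.222 V, R_th = 22.22 Ω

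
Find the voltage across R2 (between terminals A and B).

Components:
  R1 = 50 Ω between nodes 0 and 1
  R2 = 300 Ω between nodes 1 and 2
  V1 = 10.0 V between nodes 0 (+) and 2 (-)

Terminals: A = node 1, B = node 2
R1 and R2 are in series across V1 (node 0 → node 1 → node 2), and the output A–B is taken across R2, so this is a voltage divider.
Series current: I = V1/(R1 + R2) = 10/(50 + 300) = 10/350 = 0.02857 A
V_R2 = I × R2 = V1 × R2/(R1 + R2) = 10 × 300/350 = 8.571 V

Final answer: 8.571 V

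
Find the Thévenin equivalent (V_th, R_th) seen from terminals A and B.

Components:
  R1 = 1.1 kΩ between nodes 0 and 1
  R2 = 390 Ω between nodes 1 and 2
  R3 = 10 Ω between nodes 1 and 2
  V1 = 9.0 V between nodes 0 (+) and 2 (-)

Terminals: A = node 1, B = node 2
Step 1 — V_th is the open-circuit voltage V_A - V_B (nothing connected across the terminals).
Nodal analysis, taking node 2 as the 0 V reference.
Source V1 fixes V_0 = 9 V.
KCL at each unknown node (sum of currents leaving = 0; resistances in Ω):
  Node 1: (V_1 - 9)/1100 + (V_1 - 0)/390 + (V_1 - 0)/10 = 0
Collecting terms: 0.1035 × V_1 = 0.008182  =>  V_1 = 0.07907 V
V_th = V_1 - V_2 = 0.07907 - 0 = 0.07907 V
Step 2 — R_th: zero the source — replace V1 by a short circuit (node 2 merges into node 0) — and find the resistance seen between A (node 1) and B (node 0).
Reduce the network between node 1 (A) and node 0 (B) by series/parallel combination:
  Rp1 = R1 ‖ R2 ‖ R3 (parallel, all between nodes 0 and 1) = 1/(1/1100 + 1/390 + 1/10) = 9.664 Ω
R_th = 9.664 Ω

Final answer: V_th = 0.07907 V, R_th = 9.664 Ω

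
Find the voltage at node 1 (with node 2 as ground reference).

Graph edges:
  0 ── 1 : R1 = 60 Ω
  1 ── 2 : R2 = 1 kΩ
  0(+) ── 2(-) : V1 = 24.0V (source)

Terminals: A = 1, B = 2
Nodal analysis, taking node 2 as the 0 V reference.
Source V1 fixes V_0 = 24 V.
KCL at each unknown node (sum of currents leaving = 0; resistances in Ω):
  Node 1: (V_1 - 24)/60 + (V_1 - 0)/1000 = 0
Collecting terms: 0.01767 × V_1 = 0.4  =>  V_1 = 22.64 V
The requested potential is V_1 = 22.64 V.

Final answer: V_1 = 22.64 V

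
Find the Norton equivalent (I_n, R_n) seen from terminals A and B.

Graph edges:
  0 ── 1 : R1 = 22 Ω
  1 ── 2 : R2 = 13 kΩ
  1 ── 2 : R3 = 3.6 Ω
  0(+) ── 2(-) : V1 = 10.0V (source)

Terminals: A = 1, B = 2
Find the Thévenin equivalent first; then I_n = V_th/R_th and R_n = R_th.
Step 1 — V_th is the open-circuit voltage V_A - V_B (nothing connected across the terminals).
Nodal analysis, taking node 2 as the 0 V reference.
Source V1 fixes V_0 = 10 V.
KCL at each unknown node (sum of currents leaving = 0; resistances in Ω):
  Node 1: (V_1 - 10)/22 + (V_1 - 0)/13000 + (V_1 - 0)/3.6 = 0
Collecting terms: 0.3233 × V_1 = 0.4545  =>  V_1 = 1.406 V
V_th = V_1 - V_2 = 1.406 - 0 = 1.406 V
Step 2 — R_th: zero the source — replace V1 by a short circuit (node 2 merges into node 0) — and find the resistance seen between A (node 1) and B (node 0).
Reduce the network between node 1 (A) and node 0 (B) by series/parallel combination:
  Rp1 = R1 ‖ R2 ‖ R3 (parallel, all between nodes 0 and 1) = 1/(1/22 + 1/13000 + 1/3.6) = 3.093 Ω
R_th = 3.093 Ω
I_n = V_th/R_th = 1.406/3.093 = 0.4545 A, and R_n = R_th = 3.093 Ω

Final answer: I_n = 0.4545 A, R_n = 3.093 Ω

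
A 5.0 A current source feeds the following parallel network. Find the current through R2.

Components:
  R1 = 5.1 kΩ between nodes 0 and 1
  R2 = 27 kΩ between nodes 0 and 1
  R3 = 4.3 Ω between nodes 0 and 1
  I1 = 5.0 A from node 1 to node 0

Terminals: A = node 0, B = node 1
All resistors sit directly between nodes 0 and 1, so they are in parallel and share one voltage V; the full source current 5 A splits among them.
1/R_par = 1/5100 + 1/27000 + 1/4.3 = 0.2328 S  =>  R_par = 4.296 Ω
V = I × R_par = 5 × 4.296 = 21.48 V
I_R2 = V/R2 = 21.48/27000 = 0.0007955 A

Final answer: 0.0007955 A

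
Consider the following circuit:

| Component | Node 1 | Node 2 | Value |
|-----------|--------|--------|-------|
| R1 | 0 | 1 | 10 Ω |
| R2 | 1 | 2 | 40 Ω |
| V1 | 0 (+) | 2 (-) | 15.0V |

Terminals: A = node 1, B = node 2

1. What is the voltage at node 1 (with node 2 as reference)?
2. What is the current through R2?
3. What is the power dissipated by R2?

Nodal analysis, taking node 2 as the 0 V reference.
Source V1 fixes V_0 = 15 V.
KCL at each unknown node (sum of currents leaving = 0; resistances in Ω):
  Node 1: (V_1 - 15)/10 + (V_1 - 0)/40 = 0
Collecting terms: 0.125 × V_1 = 1.5  =>  V_1 = 12 V
Part 1:
  Read off the nodal solution: V_1 = 12 V
Part 2:
  I_R2 = (V_1 - V_2)/R2 = (12 - 0)/40 = 0.3 A
  Magnitude: I_R2 = 0.3 A
Part 3:
  I_R2 = (V_1 - V_2)/R2 = (12 - 0)/40 = 0.3 A
  P_R2 = I_R2² × R2 = (0.3)² × 40 = 3.6 W

Final answers:
1. V_1 = 12 V
2. I_R2 = 0.3 A
3. P_R2 = 3.6 W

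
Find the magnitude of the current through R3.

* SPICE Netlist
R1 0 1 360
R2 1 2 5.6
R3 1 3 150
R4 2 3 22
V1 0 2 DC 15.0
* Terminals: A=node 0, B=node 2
Nodal analysis, taking node 2 as the 0 V reference.
Source V1 fixes V_0 = 15 V.
KCL at each unknown node (sum of currents leaving = 0; resistances in Ω):
  Node 1: (V_1 - 15)/360 + (V_1 - 0)/5.6 + (V_1 - V_3)/150 = 0
  Node 3: (V_3 - V_1)/150 + (V_3 - 0)/22 = 0
Collecting terms (coefficients in siemens):
  0.188·V_1 - 0.006667·V_3 = 0.04167
  0.05212·V_3 - 0.006667·V_1 = 0
Determinant D = (0.188)(0.05212) - (-0.006667)(-0.006667) = 0.009755
V_1 = [(0.04167)(0.05212) - (-0.006667)(0)]/D = 0.2226 V
V_3 = [(0.188)(0) - (0.04167)(-0.006667)]/D = 0.02847 V
I_R3 = (V_1 - V_3)/R3 = (0.2226 - 0.02847)/150 = 0.001294 A
|I_R3| = 0.001294 A

Final answer: |I_R3| = 0.001294 A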